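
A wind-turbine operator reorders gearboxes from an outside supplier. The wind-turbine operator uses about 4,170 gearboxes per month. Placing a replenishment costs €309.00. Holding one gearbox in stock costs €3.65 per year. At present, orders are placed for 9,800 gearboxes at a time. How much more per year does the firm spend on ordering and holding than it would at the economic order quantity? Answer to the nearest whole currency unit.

Annual demand D = 4,170 × 12 = 50,040.
EOQ = √(2DS/H) = √(2 × 50,040 × 309 / 3.65) ≈ 2910.76.
Cost at Q* = (D/Q*)S + (Q*/2)H = √(2DSH) ≈ €10,624.28.
Cost at Q = 9,800: (50,040/9,800)×309 + (9,800/2)×3.65 = €1,577.79 + €17,885.00 = €19,462.79.
Excess = €19,462.79 − €10,624.28 = €8,838.52.

Extra cost ≈ €8,839 per year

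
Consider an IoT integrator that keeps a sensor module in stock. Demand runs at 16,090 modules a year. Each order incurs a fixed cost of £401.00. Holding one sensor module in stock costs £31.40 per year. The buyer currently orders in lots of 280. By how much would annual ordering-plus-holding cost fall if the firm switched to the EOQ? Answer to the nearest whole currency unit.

Extra cost ≈ £7,310 per year

EOQ = √(2DS/H) = √(2 × 16,090 × 401 / 31.4) ≈ 641.06.
Cost at Q* = (D/Q*)S + (Q*/2)H = √(2DSH) ≈ £20,129.36.
Cost at Q = 280: (16,090/280)×401 + (280/2)×31.4 = £23,043.18 + £4,396.00 = £27,439.18.
Excess = £27,439.18 − £20,129.36 = £7,309.82.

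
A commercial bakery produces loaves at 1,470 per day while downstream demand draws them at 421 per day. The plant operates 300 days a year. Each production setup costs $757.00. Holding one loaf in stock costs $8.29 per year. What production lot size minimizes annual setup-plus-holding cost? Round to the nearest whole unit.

Annual demand D = 421 × 300 = 126,300.
Production build-up factor (1 − d/p) = 1 − 421/1,470 = 0.7136.
Q* = √(2DS / (H(1 − d/p))) = √(2 × 126,300 × 757 / (8.29 × 0.7136)).
= √(191,218,200 / 5.9158) ≈ 5685.364.

Q* ≈ 5,685 loaves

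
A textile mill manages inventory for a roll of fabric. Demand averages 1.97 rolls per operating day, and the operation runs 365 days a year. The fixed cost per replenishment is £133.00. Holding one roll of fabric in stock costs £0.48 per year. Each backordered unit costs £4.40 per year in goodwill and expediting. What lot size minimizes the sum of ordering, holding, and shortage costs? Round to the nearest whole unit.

Q* ≈ 665 rolls

Annual demand D = 1.97 × 365 = 719.05.
With planned backorders, Q* = √(2DS/H) · √((H+B)/B).
√(2DS/H) = √(2 × 719.05 × 133 / 0.48) = 631.248.
√((H+B)/B) = √((0.48+4.4)/4.4) = 1.0531.
Q* ≈ 664.788.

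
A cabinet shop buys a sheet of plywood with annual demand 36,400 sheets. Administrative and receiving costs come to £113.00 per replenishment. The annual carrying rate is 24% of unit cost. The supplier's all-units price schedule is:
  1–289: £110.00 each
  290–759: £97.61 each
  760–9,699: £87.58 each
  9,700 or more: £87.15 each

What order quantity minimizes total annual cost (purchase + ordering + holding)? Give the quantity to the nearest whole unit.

Holding cost per unit per year at price C is H = 0.24·C.
For each price level, check whether its EOQ is feasible; otherwise the best quantity at that price is the breakpoint.
Tier 1 (£110.00): EOQ = 558.2 exceeds tier's upper bound 289, so this tier is dominated.
EOQ at £97.61 = 592.6 (feasible in tier 2): TC = 36,400×£97.61 + (36,400/592.6)×113 + (592.6/2)×0.24×£97.61 = £3,566,886.18.
EOQ at £87.58 = 625.6 < 760, so use break Q=760: TC = 36,400×£87.58 + (36,400/760.0)×113 + (760.0/2)×0.24×£87.58 = £3,201,311.40.
EOQ at £87.15 = 627.1 < 9700, so use break Q=9700: TC = 36,400×£87.15 + (36,400/9700.0)×113 + (9700.0/2)×0.24×£87.15 = £3,274,126.64.
Lowest total cost is £3,201,311.40 at Q = 760.0.

Q* ≈ 760 sheets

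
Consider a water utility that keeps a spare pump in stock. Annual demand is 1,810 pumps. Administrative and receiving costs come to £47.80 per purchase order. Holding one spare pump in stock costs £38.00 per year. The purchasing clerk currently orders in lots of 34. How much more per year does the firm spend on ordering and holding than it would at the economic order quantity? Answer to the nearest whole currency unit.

Extra cost ≈ £626 per year

EOQ = √(2DS/H) = √(2 × 1,810 × 47.8 / 38) ≈ 67.48.
Cost at Q* = (D/Q*)S + (Q*/2)H = √(2DSH) ≈ £2,564.25.
Cost at Q = 34: (1,810/34)×47.8 + (34/2)×38 = £2,544.65 + £646.00 = £3,190.65.
Excess = £3,190.65 − £2,564.25 = £626.40.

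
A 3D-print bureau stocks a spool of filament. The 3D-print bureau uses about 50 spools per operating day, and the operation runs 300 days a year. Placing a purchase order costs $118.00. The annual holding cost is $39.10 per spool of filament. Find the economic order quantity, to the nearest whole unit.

Q* ≈ 301 spools

Annual demand D = 50 × 300 = 15,000.
EOQ = √(2DS / H) = √(2 × 15,000 × 118 / 39.1).
= √(3,540,000 / 39.1) = √90,537.0844 ≈ 300.894.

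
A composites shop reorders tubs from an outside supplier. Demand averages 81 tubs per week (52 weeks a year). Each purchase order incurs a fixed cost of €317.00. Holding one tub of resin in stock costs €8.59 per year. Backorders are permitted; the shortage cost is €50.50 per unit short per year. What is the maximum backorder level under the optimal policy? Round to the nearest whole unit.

Annual demand D = 81 × 52 = 4,212.
With planned backorders, Q* = √(2DS/H) · √((H+B)/B).
√(2DS/H) = √(2 × 4,212 × 317 / 8.59) = 557.561.
√((H+B)/B) = √((8.59+50.5)/50.5) = 1.0817.
Q* ≈ 603.120.
S* = Q* · H/(H+B) = 603.120 × 8.59/59.09 ≈ 87.676.

S* ≈ 88 tubs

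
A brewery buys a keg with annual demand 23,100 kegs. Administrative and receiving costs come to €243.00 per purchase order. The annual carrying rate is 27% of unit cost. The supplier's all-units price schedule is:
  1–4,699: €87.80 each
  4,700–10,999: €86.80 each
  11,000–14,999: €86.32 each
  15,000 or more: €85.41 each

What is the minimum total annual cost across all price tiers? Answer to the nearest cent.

TC* ≈ €2,044,493.73

Holding cost per unit per year at price C is H = 0.27·C.
For each price level, check whether its EOQ is feasible; otherwise the best quantity at that price is the breakpoint.
EOQ at €87.80 = 688.2 (feasible in tier 1): TC = 23,100×€87.80 + (23,100/688.2)×243 + (688.2/2)×0.27×€87.80 = €2,044,493.73.
EOQ at €86.80 = 692.1 < 4700, so use break Q=4700: TC = 23,100×€86.80 + (23,100/4700.0)×243 + (4700.0/2)×0.27×€86.80 = €2,061,348.92.
EOQ at €86.32 = 694.0 < 11000, so use break Q=11000: TC = 23,100×€86.32 + (23,100/11000.0)×243 + (11000.0/2)×0.27×€86.32 = €2,122,687.50.
EOQ at €85.41 = 697.7 < 15000, so use break Q=15000: TC = 23,100×€85.41 + (23,100/15000.0)×243 + (15000.0/2)×0.27×€85.41 = €2,146,300.47.
Lowest total cost among the candidates is at Q = 688.2.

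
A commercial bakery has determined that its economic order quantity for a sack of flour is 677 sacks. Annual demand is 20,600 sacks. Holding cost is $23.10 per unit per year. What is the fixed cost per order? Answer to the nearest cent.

The basic EOQ model gives Q* = √(2DS/H); rearrange for the unknown.
From Q* = √(2DS/H): S = Q*²H / (2D) = 677² × 23.1 / (2 × 20,600) = 256.9757.

S ≈ $256.98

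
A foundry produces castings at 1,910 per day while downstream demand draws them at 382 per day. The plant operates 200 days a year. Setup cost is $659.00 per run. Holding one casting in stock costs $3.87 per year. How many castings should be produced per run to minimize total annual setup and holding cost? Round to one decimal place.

Annual demand D = 382 × 200 = 76,400.
Production build-up factor (1 − d/p) = 1 − 382/1,910 = 0.8000.
Q* = √(2DS / (H(1 − d/p))) = √(2 × 76,400 × 659 / (3.87 × 0.8000)).
= √(100,695,200 / 3.096) ≈ 5703.007.

Q* ≈ 5,703.0 castings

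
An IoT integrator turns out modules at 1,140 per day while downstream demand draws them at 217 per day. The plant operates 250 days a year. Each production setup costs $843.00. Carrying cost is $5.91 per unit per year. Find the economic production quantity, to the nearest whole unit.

Q* ≈ 4,372 modules

Annual demand D = 217 × 250 = 54,250.
Production build-up factor (1 − d/p) = 1 − 217/1,140 = 0.8096.
Q* = √(2DS / (H(1 − d/p))) = √(2 × 54,250 × 843 / (5.91 × 0.8096)).
= √(91,465,500 / 4.785) ≈ 4372.064.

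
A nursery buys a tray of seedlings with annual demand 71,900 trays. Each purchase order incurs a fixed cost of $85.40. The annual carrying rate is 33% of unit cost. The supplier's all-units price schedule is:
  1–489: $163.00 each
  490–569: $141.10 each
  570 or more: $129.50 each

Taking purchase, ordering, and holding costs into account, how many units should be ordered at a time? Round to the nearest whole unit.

Holding cost per unit per year at price C is H = 0.33·C.
For each price level, check whether its EOQ is feasible; otherwise the best quantity at that price is the breakpoint.
EOQ at $163.00 = 477.8 (feasible in tier 1): TC = 71,900×$163.00 + (71,900/477.8)×85.4 + (477.8/2)×0.33×$163.00 = $11,745,401.54.
EOQ at $141.10 = 513.6 (feasible in tier 2): TC = 71,900×$141.10 + (71,900/513.6)×85.4 + (513.6/2)×0.33×$141.10 = $10,169,002.71.
EOQ at $129.50 = 536.1 < 570, so use break Q=570: TC = 71,900×$129.50 + (71,900/570.0)×85.4 + (570.0/2)×0.33×$129.50 = $9,334,001.86.
Lowest total cost is $9,334,001.86 at Q = 570.0.

Q* ≈ 570 trays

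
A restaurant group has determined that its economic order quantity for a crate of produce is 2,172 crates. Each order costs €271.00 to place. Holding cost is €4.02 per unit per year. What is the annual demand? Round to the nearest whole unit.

Squaring Q* = √(2DS/H) gives Q*² = 2DS/H.
From Q* = √(2DS/H): D = Q*²H / (2S) = 2,172² × 4.02 / (2 × 271) = 34990.199.

D ≈ 34,990 crates per year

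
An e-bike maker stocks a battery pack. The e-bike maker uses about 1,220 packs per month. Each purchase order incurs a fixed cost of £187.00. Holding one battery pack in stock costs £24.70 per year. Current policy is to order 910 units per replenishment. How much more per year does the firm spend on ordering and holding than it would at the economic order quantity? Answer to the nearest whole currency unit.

Annual demand D = 1,220 × 12 = 14,640.
EOQ = √(2DS/H) = √(2 × 14,640 × 187 / 24.7) ≈ 470.82.
Cost at Q* = (D/Q*)S + (Q*/2)H = √(2DSH) ≈ £11,629.33.
Cost at Q = 910: (14,640/910)×187 + (910/2)×24.7 = £3,008.44 + £11,238.50 = £14,246.94.
Excess = £14,246.94 − £11,629.33 = £2,617.61.

Extra cost ≈ £2,618 per year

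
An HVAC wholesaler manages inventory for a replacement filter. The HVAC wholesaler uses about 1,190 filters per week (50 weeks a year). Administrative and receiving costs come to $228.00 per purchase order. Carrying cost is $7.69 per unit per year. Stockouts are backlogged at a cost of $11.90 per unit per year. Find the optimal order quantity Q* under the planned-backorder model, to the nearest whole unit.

Q* ≈ 2,410 filters

Annual demand D = 1,190 × 50 = 59,500.
With planned backorders, Q* = √(2DS/H) · √((H+B)/B).
√(2DS/H) = √(2 × 59,500 × 228 / 7.69) = 1878.355.
√((H+B)/B) = √((7.69+11.9)/11.9) = 1.2831.
Q* ≈ 2410.025.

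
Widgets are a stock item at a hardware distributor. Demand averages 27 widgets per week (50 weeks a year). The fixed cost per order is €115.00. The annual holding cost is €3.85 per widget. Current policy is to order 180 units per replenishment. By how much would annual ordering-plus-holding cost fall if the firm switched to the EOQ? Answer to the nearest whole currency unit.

Extra cost ≈ €116 per year

Annual demand D = 27 × 50 = 1,350.
EOQ = √(2DS/H) = √(2 × 1,350 × 115 / 3.85) ≈ 283.99.
Cost at Q* = (D/Q*)S + (Q*/2)H = √(2DSH) ≈ €1,093.35.
Cost at Q = 180: (1,350/180)×115 + (180/2)×3.85 = €862.50 + €346.50 = €1,209.00.
Excess = €1,209.00 − €1,093.35 = €115.65.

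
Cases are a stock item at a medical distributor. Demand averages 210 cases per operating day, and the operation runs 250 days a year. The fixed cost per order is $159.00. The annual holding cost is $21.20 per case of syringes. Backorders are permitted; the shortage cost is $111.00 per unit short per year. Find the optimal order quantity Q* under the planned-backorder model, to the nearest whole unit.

Q* ≈ 968 cases

Annual demand D = 210 × 250 = 52,500.
With planned backorders, Q* = √(2DS/H) · √((H+B)/B).
√(2DS/H) = √(2 × 52,500 × 159 / 21.2) = 887.412.
√((H+B)/B) = √((21.2+111)/111) = 1.0913.
Q* ≈ 968.455.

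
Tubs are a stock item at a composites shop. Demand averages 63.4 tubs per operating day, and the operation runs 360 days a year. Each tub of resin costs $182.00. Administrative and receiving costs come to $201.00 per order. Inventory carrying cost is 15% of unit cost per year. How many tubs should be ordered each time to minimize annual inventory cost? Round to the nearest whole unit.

Annual demand D = 63.4 × 360 = 22,824.
Holding cost H = 0.15 × $182.00 = $27.3000 per unit per year.
EOQ = √(2DS / H) = √(2 × 22,824 × 201 / 27.3).
= √(9,175,248 / 27.3) = √336,089.6703 ≈ 579.732.

Q* ≈ 580 tubs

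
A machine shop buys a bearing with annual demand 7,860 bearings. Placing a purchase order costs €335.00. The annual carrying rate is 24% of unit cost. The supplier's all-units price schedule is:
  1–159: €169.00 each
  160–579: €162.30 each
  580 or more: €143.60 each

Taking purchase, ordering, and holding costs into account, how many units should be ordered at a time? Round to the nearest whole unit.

Holding cost per unit per year at price C is H = 0.24·C.
Candidates are each tier's EOQ (if it falls in that tier) and each price-break quantity.
Tier 1 (€169.00): EOQ = 360.3 exceeds tier's upper bound 159, so this tier is dominated.
EOQ at €162.30 = 367.7 (feasible in tier 2): TC = 7,860×€162.30 + (7,860/367.7)×335 + (367.7/2)×0.24×€162.30 = €1,290,000.33.
EOQ at €143.60 = 390.9 < 580, so use break Q=580: TC = 7,860×€143.60 + (7,860/580.0)×335 + (580.0/2)×0.24×€143.60 = €1,143,230.39.
Lowest total cost is €1,143,230.39 at Q = 580.0.

Q* ≈ 580 bearings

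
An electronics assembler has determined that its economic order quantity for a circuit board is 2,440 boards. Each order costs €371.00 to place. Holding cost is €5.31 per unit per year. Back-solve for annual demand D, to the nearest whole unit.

Invert the EOQ relation Q*² = 2DS/H.
From Q* = √(2DS/H): D = Q*²H / (2S) = 2,440² × 5.31 / (2 × 371) = 42605.951.

D ≈ 42,606 boards per year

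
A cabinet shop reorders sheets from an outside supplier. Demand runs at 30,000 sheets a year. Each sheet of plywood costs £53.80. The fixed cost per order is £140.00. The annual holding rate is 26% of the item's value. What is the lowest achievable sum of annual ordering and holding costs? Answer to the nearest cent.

TC* ≈ £10,839.70

Holding cost H = 0.26 × £53.80 = £13.9880 per unit per year.
EOQ = √(2DS/H) = √(2 × 30,000 × 140 / 13.988) ≈ 774.93.
At the optimum the two cost components are equal, so total cost = 2·(Q*/2)H = Q*·H.
Minimum total = √(2DSH) = √(2 × 30,000 × 140 × 13.988) ≈ 10839.705.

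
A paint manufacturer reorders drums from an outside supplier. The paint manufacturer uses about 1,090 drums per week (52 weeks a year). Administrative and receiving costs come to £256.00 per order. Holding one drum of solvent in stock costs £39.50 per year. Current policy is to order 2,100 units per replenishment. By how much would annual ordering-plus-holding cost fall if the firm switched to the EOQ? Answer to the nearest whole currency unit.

Extra cost ≈ £14,528 per year

Annual demand D = 1,090 × 52 = 56,680.
EOQ = √(2DS/H) = √(2 × 56,680 × 256 / 39.5) ≈ 857.14.
Cost at Q* = (D/Q*)S + (Q*/2)H = √(2DSH) ≈ £33,857.00.
Cost at Q = 2,100: (56,680/2,100)×256 + (2,100/2)×39.5 = £6,909.56 + £41,475.00 = £48,384.56.
Excess = £48,384.56 − £33,857.00 = £14,527.56.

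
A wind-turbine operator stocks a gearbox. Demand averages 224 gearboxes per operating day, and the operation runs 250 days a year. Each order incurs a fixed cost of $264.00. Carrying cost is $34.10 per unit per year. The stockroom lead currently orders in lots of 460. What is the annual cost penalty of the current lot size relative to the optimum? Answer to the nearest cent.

Extra cost ≈ $8,228.88 per year

Annual demand D = 224 × 250 = 56,000.
EOQ = √(2DS/H) = √(2 × 56,000 × 264 / 34.1) ≈ 931.18.
Cost at Q* = (D/Q*)S + (Q*/2)H = √(2DSH) ≈ $31,753.25.
Cost at Q = 460: (56,000/460)×264 + (460/2)×34.1 = $32,139.13 + $7,843.00 = $39,982.13.
Excess = $39,982.13 − $31,753.25 = $8,228.88.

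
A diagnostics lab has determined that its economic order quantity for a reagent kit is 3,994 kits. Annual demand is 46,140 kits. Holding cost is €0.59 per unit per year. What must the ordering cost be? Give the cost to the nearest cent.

Invert the EOQ relation Q*² = 2DS/H.
From Q* = √(2DS/H): S = Q*²H / (2D) = 3,994² × 0.59 / (2 × 46,140) = 101.9907.

S ≈ €101.99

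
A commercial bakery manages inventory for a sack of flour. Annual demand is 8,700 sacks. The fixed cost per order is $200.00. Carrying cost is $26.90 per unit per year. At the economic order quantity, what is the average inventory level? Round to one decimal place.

EOQ = √(2DS/H) = √(2 × 8,700 × 200 / 26.9) ≈ 359.68.
Average inventory = Q*/2 ≈ 359.68 / 2 = 179.839.

Average inventory ≈ 179.8 sacks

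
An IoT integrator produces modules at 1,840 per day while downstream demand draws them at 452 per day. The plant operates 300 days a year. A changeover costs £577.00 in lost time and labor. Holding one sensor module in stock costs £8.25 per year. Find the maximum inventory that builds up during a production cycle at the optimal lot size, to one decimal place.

Annual demand D = 452 × 300 = 135,600.
Production build-up factor (1 − d/p) = 1 − 452/1,840 = 0.7543.
Q* = √(2DS / (H(1 − d/p))) = √(2 × 135,600 × 577 / (8.25 × 0.7543)).
= √(156,482,400 / 6.2234) ≈ 5014.411.
Maximum inventory = Q*(1 − d/p) = 5014.411 × 0.7543 ≈ 3782.610.

I_max ≈ 3,782.6 modules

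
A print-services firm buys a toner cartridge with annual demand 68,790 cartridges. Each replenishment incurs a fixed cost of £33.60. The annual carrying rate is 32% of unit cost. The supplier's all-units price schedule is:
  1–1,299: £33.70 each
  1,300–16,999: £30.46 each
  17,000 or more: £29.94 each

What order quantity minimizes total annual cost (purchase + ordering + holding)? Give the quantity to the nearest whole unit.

Q* ≈ 1,300 cartridges

Holding cost per unit per year at price C is H = 0.32·C.
Evaluate total cost at each tier's feasible EOQ or, if the EOQ is below the tier, at the tier's minimum quantity.
EOQ at £33.70 = 654.7 (feasible in tier 1): TC = 68,790×£33.70 + (68,790/654.7)×33.6 + (654.7/2)×0.32×£33.70 = £2,325,283.53.
EOQ at £30.46 = 688.7 < 1300, so use break Q=1300: TC = 68,790×£30.46 + (68,790/1300.0)×33.6 + (1300.0/2)×0.32×£30.46 = £2,103,457.04.
EOQ at £29.94 = 694.6 < 17000, so use break Q=17000: TC = 68,790×£29.94 + (68,790/17000.0)×33.6 + (17000.0/2)×0.32×£29.94 = £2,141,145.36.
Lowest total cost is £2,103,457.04 at Q = 1300.0.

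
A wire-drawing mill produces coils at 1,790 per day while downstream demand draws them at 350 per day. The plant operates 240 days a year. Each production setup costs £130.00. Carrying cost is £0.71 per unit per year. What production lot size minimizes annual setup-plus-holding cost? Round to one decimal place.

Q* ≈ 6,183.6 coils

Annual demand D = 350 × 240 = 84,000.
Production build-up factor (1 − d/p) = 1 − 350/1,790 = 0.8045.
Q* = √(2DS / (H(1 − d/p))) = √(2 × 84,000 × 130 / (0.71 × 0.8045)).
= √(21,840,000 / 0.5712) ≈ 6183.615.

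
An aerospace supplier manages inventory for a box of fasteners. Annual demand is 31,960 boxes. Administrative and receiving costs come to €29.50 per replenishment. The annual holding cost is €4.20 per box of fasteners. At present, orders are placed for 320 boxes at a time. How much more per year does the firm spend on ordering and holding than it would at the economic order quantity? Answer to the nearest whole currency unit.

EOQ = √(2DS/H) = √(2 × 31,960 × 29.5 / 4.2) ≈ 670.05.
Cost at Q* = (D/Q*)S + (Q*/2)H = √(2DSH) ≈ €2,814.19.
Cost at Q = 320: (31,960/320)×29.5 + (320/2)×4.2 = €2,946.31 + €672.00 = €3,618.31.
Excess = €3,618.31 − €2,814.19 = €804.12.

Extra cost ≈ €804 per year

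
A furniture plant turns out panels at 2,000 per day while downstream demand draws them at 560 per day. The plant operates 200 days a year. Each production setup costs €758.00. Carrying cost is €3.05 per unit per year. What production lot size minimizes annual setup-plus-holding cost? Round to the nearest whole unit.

Q* ≈ 8,793 panels

Annual demand D = 560 × 200 = 112,000.
Production build-up factor (1 − d/p) = 1 − 560/2,000 = 0.7200.
Q* = √(2DS / (H(1 − d/p))) = √(2 × 112,000 × 758 / (3.05 × 0.7200)).
= √(169,792,000 / 2.196) ≈ 8793.109.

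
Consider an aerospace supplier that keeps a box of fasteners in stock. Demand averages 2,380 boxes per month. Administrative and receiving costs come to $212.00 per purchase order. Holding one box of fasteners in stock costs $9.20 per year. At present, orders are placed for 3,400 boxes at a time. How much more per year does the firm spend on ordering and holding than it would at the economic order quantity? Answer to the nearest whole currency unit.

Extra cost ≈ $6,866 per year

Annual demand D = 2,380 × 12 = 28,560.
EOQ = √(2DS/H) = √(2 × 28,560 × 212 / 9.2) ≈ 1147.28.
Cost at Q* = (D/Q*)S + (Q*/2)H = √(2DSH) ≈ $10,554.94.
Cost at Q = 3,400: (28,560/3,400)×212 + (3,400/2)×9.2 = $1,780.80 + $15,640.00 = $17,420.80.
Excess = $17,420.80 − $10,554.94 = $6,865.86.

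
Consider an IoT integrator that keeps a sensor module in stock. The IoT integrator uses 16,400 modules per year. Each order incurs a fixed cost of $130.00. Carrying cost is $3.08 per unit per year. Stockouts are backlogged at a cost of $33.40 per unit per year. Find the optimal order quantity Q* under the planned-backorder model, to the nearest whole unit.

Q* ≈ 1,230 modules

With planned backorders, Q* = √(2DS/H) · √((H+B)/B).
√(2DS/H) = √(2 × 16,400 × 130 / 3.08) = 1176.612.
√((H+B)/B) = √((3.08+33.4)/33.4) = 1.0451.
Q* ≈ 1229.667.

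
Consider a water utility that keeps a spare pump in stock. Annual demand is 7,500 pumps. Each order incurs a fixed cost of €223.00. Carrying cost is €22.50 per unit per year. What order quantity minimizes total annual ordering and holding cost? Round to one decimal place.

Q* ≈ 385.6 pumps

EOQ = √(2DS / H) = √(2 × 7,500 × 223 / 22.5).
= √(3,345,000 / 22.5) = √148,666.6667 ≈ 385.573.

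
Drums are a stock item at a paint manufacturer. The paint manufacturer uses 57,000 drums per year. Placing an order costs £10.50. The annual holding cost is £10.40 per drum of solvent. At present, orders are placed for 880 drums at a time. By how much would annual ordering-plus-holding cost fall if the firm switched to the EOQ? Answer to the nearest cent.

EOQ = √(2DS/H) = √(2 × 57,000 × 10.5 / 10.4) ≈ 339.26.
Cost at Q* = (D/Q*)S + (Q*/2)H = √(2DSH) ≈ £3,528.29.
Cost at Q = 880: (57,000/880)×10.5 + (880/2)×10.4 = £680.11 + £4,576.00 = £5,256.11.
Excess = £5,256.11 − £3,528.29 = £1,727.83.

Extra cost ≈ £1,727.83 per year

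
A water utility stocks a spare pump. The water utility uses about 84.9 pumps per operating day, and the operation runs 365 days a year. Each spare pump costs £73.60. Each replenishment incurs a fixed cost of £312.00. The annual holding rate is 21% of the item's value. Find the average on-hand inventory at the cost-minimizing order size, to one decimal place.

Average inventory ≈ 559.3 pumps

Annual demand D = 84.9 × 365 = 30,988.5.
Holding cost H = 0.21 × £73.60 = £15.4560 per unit per year.
The optimal lot size = √(2DS/H) = √(2 × 30,988.5 × 312 / 15.456) ≈ 1118.52.
Average inventory = Q*/2 ≈ 1118.52 / 2 = 559.260.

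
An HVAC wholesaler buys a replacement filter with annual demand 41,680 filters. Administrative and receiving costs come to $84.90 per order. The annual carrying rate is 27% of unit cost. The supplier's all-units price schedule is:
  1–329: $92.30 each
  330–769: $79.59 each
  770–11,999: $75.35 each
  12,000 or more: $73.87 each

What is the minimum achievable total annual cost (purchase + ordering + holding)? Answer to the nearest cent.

TC* ≈ $3,153,016.26

Holding cost per unit per year at price C is H = 0.27·C.
For each price level, check whether its EOQ is feasible; otherwise the best quantity at that price is the breakpoint.
Tier 1 ($92.30): EOQ = 532.9 exceeds tier's upper bound 329, so this tier is dominated.
EOQ at $79.59 = 573.9 (feasible in tier 2): TC = 41,680×$79.59 + (41,680/573.9)×84.9 + (573.9/2)×0.27×$79.59 = $3,329,643.49.
EOQ at $75.35 = 589.8 < 770, so use break Q=770: TC = 41,680×$75.35 + (41,680/770.0)×84.9 + (770.0/2)×0.27×$75.35 = $3,153,016.26.
EOQ at $73.87 = 595.7 < 12000, so use break Q=12000: TC = 41,680×$73.87 + (41,680/12000.0)×84.9 + (12000.0/2)×0.27×$73.87 = $3,198,865.89.
Lowest total cost among the candidates is at Q = 770.0.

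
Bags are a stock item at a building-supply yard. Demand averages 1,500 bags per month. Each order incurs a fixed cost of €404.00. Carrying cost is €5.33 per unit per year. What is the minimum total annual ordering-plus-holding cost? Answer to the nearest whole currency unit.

Annual demand D = 1,500 × 12 = 18,000.
The optimal lot size = √(2DS/H) = √(2 × 18,000 × 404 / 5.33) ≈ 1651.88.
At Q*, ordering cost (D/Q*)S equals holding cost (Q*/2)H, each = √(DSH/2).
Minimum total = √(2DSH) = √(2 × 18,000 × 404 × 5.33) ≈ 8804.517.

TC* ≈ €8,805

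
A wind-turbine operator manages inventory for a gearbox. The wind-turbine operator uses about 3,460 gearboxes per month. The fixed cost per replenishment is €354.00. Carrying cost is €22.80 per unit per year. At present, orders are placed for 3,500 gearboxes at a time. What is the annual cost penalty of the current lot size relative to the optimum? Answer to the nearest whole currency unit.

Extra cost ≈ €18,211 per year

Annual demand D = 3,460 × 12 = 41,520.
EOQ = √(2DS/H) = √(2 × 41,520 × 354 / 22.8) ≈ 1135.48.
Cost at Q* = (D/Q*)S + (Q*/2)H = √(2DSH) ≈ €25,888.85.
Cost at Q = 3,500: (41,520/3,500)×354 + (3,500/2)×22.8 = €4,199.45 + €39,900.00 = €44,099.45.
Excess = €44,099.45 − €25,888.85 = €18,210.60.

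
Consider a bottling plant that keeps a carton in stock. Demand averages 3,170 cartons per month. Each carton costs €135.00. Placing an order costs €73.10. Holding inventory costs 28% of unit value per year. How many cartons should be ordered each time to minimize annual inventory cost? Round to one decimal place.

Q* ≈ 383.6 cartons

Annual demand D = 3,170 × 12 = 38,040.
Holding cost H = 0.28 × €135.00 = €37.8000 per unit per year.
EOQ = √(2DS / H) = √(2 × 38,040 × 73.1 / 37.8).
= √(5,561,448 / 37.8) = √147,128.254 ≈ 383.573.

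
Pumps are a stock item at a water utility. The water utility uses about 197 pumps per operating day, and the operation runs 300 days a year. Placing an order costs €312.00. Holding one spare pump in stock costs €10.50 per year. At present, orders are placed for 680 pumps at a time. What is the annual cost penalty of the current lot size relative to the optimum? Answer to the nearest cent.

Extra cost ≈ €11,008.48 per year

Annual demand D = 197 × 300 = 59,100.
EOQ = √(2DS/H) = √(2 × 59,100 × 312 / 10.5) ≈ 1874.09.
Cost at Q* = (D/Q*)S + (Q*/2)H = √(2DSH) ≈ €19,677.99.
Cost at Q = 680: (59,100/680)×312 + (680/2)×10.5 = €27,116.47 + €3,570.00 = €30,686.47.
Excess = €30,686.47 − €19,677.99 = €11,008.48.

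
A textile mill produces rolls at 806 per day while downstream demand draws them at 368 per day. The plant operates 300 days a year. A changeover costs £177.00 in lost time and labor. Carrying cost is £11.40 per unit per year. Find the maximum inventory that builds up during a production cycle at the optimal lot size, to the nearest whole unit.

Annual demand D = 368 × 300 = 110,400.
Production build-up factor (1 − d/p) = 1 − 368/806 = 0.5434.
Q* = √(2DS / (H(1 − d/p))) = √(2 × 110,400 × 177 / (11.4 × 0.5434)).
= √(39,081,600 / 6.195) ≈ 2511.679.
Maximum inventory = Q*(1 − d/p) = 2511.679 × 0.5434 ≈ 1364.908.

I_max ≈ 1,365 rolls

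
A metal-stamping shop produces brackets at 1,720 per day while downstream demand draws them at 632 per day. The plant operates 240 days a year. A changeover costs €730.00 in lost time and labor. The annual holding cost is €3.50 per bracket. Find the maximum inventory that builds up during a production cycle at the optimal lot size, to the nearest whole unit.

I_max ≈ 6,326 brackets

Annual demand D = 632 × 240 = 151,680.
Production build-up factor (1 − d/p) = 1 − 632/1,720 = 0.6326.
Q* = √(2DS / (H(1 − d/p))) = √(2 × 151,680 × 730 / (3.5 × 0.6326)).
= √(221,452,800 / 2.214) ≈ 10001.297.
Maximum inventory = Q*(1 − d/p) = 10001.297 × 0.6326 ≈ 6326.402.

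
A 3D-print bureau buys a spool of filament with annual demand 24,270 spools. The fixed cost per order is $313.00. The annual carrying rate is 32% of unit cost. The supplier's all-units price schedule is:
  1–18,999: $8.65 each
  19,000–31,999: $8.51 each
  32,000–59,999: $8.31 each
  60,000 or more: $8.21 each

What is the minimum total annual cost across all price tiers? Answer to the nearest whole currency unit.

Holding cost per unit per year at price C is H = 0.32·C.
Evaluate total cost at each tier's feasible EOQ or, if the EOQ is below the tier, at the tier's minimum quantity.
EOQ at $8.65 = 2342.8 (feasible in tier 1): TC = 24,270×$8.65 + (24,270/2342.8)×313 + (2342.8/2)×0.32×$8.65 = $216,420.43.
EOQ at $8.51 = 2362.0 < 19000, so use break Q=19000: TC = 24,270×$8.51 + (24,270/19000.0)×313 + (19000.0/2)×0.32×$8.51 = $232,807.92.
EOQ at $8.31 = 2390.3 < 32000, so use break Q=32000: TC = 24,270×$8.31 + (24,270/32000.0)×313 + (32000.0/2)×0.32×$8.31 = $244,468.29.
EOQ at $8.21 = 2404.8 < 60000, so use break Q=60000: TC = 24,270×$8.21 + (24,270/60000.0)×313 + (60000.0/2)×0.32×$8.21 = $278,199.31.
Lowest total cost among the candidates is at Q = 2342.8.

TC* ≈ $216,420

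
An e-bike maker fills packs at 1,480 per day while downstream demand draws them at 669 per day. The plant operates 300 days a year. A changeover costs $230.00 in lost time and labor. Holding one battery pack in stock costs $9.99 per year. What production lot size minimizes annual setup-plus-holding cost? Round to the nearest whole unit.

Q* ≈ 4,107 packs

Annual demand D = 669 × 300 = 200,700.
Production build-up factor (1 − d/p) = 1 − 669/1,480 = 0.5480.
Q* = √(2DS / (H(1 − d/p))) = √(2 × 200,700 × 230 / (9.99 × 0.5480)).
= √(92,322,000 / 5.4743) ≈ 4106.675.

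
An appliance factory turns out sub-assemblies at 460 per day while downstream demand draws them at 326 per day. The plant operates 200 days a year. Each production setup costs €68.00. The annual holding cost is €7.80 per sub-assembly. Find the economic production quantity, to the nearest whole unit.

Annual demand D = 326 × 200 = 65,200.
Production build-up factor (1 − d/p) = 1 − 326/460 = 0.2913.
Q* = √(2DS / (H(1 − d/p))) = √(2 × 65,200 × 68 / (7.8 × 0.2913)).
= √(8,867,200 / 2.2722) ≈ 1975.479.

Q* ≈ 1,975 sub-assemblies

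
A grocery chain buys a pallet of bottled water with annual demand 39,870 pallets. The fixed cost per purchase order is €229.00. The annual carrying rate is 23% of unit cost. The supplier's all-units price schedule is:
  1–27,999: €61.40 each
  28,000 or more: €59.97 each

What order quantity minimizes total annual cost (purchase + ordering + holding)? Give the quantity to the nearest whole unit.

Q* ≈ 1,137 pallets

Holding cost per unit per year at price C is H = 0.23·C.
For each price level, check whether its EOQ is feasible; otherwise the best quantity at that price is the breakpoint.
EOQ at €61.40 = 1137.1 (feasible in tier 1): TC = 39,870×€61.40 + (39,870/1137.1)×229 + (1137.1/2)×0.23×€61.40 = €2,464,076.46.
EOQ at €59.97 = 1150.6 < 28000, so use break Q=28000: TC = 39,870×€59.97 + (39,870/28000.0)×229 + (28000.0/2)×0.23×€59.97 = €2,584,433.38.
Lowest total cost is €2,464,076.46 at Q = 1137.1.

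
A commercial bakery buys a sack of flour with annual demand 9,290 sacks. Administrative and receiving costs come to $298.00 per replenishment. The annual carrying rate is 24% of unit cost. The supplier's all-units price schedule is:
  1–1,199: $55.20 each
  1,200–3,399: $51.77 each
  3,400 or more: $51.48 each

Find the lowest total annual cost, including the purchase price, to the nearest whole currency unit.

TC* ≈ $490,705

Holding cost per unit per year at price C is H = 0.24·C.
For each price level, check whether its EOQ is feasible; otherwise the best quantity at that price is the breakpoint.
EOQ at $55.20 = 646.5 (feasible in tier 1): TC = 9,290×$55.20 + (9,290/646.5)×298 + (646.5/2)×0.24×$55.20 = $521,372.58.
EOQ at $51.77 = 667.6 < 1200, so use break Q=1200: TC = 9,290×$51.77 + (9,290/1200.0)×298 + (1200.0/2)×0.24×$51.77 = $490,705.20.
EOQ at $51.48 = 669.4 < 3400, so use break Q=3400: TC = 9,290×$51.48 + (9,290/3400.0)×298 + (3400.0/2)×0.24×$51.48 = $500,067.28.
Lowest total cost among the candidates is at Q = 1200.0.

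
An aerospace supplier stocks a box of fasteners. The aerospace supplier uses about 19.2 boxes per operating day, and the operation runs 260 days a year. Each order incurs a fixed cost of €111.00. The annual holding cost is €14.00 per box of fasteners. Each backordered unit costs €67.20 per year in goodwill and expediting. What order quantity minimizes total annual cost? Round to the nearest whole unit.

Q* ≈ 309 boxes

Annual demand D = 19.2 × 260 = 4,992.
With planned backorders, Q* = √(2DS/H) · √((H+B)/B).
√(2DS/H) = √(2 × 4,992 × 111 / 14) = 281.352.
√((H+B)/B) = √((14+67.2)/67.2) = 1.0992.
Q* ≈ 309.274.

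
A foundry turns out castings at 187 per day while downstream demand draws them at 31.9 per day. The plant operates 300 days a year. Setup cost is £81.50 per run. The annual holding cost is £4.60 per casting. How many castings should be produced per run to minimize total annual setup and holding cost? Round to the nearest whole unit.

Annual demand D = 31.9 × 300 = 9,570.
Production build-up factor (1 − d/p) = 1 − 31.9/187 = 0.8294.
Q* = √(2DS / (H(1 − d/p))) = √(2 × 9,570 × 81.5 / (4.6 × 0.8294)).
= √(1,559,910 / 3.8153) ≈ 639.419.

Q* ≈ 639 castings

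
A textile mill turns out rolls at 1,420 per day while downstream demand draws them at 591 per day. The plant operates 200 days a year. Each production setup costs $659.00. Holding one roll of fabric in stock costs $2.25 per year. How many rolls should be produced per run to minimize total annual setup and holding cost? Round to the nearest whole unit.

Q* ≈ 10,890 rolls

Annual demand D = 591 × 200 = 118,200.
Production build-up factor (1 − d/p) = 1 − 591/1,420 = 0.5838.
Q* = √(2DS / (H(1 − d/p))) = √(2 × 118,200 × 659 / (2.25 × 0.5838)).
= √(155,787,600 / 1.3136) ≈ 10890.356.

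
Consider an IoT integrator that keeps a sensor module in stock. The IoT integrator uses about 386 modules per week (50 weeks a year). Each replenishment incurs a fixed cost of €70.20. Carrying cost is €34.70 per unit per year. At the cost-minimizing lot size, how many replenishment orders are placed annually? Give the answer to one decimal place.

N ≈ 69.1 orders per year

Annual demand D = 386 × 50 = 19,300.
EOQ = √(2DS/H) = √(2 × 19,300 × 70.2 / 34.7) ≈ 279.45.
Orders per year = D / Q* = 19,300 / 279.45 ≈ 69.065.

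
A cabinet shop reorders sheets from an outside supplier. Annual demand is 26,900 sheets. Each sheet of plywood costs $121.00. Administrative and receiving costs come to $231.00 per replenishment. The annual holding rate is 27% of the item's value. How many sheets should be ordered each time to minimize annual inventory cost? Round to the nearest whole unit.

Q* ≈ 617 sheets

Holding cost H = 0.27 × $121.00 = $32.6700 per unit per year.
EOQ = √(2DS / H) = √(2 × 26,900 × 231 / 32.67).
= √(12,427,800 / 32.67) = √380,404.0404 ≈ 616.769.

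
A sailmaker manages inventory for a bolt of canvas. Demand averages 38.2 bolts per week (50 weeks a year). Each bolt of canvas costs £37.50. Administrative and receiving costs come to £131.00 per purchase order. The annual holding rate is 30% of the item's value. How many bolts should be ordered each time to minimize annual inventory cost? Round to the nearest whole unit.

Annual demand D = 38.2 × 50 = 1,910.
Holding cost H = 0.30 × £37.50 = £11.2500 per unit per year.
EOQ = √(2DS / H) = √(2 × 1,910 × 131 / 11.25).
= √(500,420 / 11.25) = √44,481.7778 ≈ 210.907.

Q* ≈ 211 bolts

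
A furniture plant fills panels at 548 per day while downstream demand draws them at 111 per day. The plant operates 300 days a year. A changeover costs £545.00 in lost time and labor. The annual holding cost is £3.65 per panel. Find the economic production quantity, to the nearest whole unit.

Annual demand D = 111 × 300 = 33,300.
Production build-up factor (1 − d/p) = 1 − 111/548 = 0.7974.
Q* = √(2DS / (H(1 − d/p))) = √(2 × 33,300 × 545 / (3.65 × 0.7974)).
= √(36,297,000 / 2.9107) ≈ 3531.332.

Q* ≈ 3,531 panels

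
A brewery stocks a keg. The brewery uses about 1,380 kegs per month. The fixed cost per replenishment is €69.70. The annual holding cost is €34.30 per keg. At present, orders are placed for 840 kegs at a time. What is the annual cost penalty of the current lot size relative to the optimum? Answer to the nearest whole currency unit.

Extra cost ≈ €6,882 per year

Annual demand D = 1,380 × 12 = 16,560.
EOQ = √(2DS/H) = √(2 × 16,560 × 69.7 / 34.3) ≈ 259.43.
Cost at Q* = (D/Q*)S + (Q*/2)H = √(2DSH) ≈ €8,898.33.
Cost at Q = 840: (16,560/840)×69.7 + (840/2)×34.3 = €1,374.09 + €14,406.00 = €15,780.09.
Excess = €15,780.09 − €8,898.33 = €6,881.75.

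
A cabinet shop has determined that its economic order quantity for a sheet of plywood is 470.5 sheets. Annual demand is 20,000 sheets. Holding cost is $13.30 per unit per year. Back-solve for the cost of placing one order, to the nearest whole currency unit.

Invert the EOQ relation Q*² = 2DS/H.
From Q* = √(2DS/H): S = Q*²H / (2D) = 470.5² × 13.3 / (2 × 20,000) = 73.6056.

S ≈ $74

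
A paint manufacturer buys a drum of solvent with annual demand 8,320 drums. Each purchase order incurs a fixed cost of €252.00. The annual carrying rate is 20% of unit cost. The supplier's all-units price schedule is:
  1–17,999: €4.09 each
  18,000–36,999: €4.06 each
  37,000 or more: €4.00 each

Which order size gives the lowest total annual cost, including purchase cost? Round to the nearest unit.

Q* ≈ 2,264 drums

Holding cost per unit per year at price C is H = 0.20·C.
For each price level, check whether its EOQ is feasible; otherwise the best quantity at that price is the breakpoint.
EOQ at €4.09 = 2264.1 (feasible in tier 1): TC = 8,320×€4.09 + (8,320/2264.1)×252 + (2264.1/2)×0.20×€4.09 = €35,880.85.
EOQ at €4.06 = 2272.5 < 18000, so use break Q=18000: TC = 8,320×€4.06 + (8,320/18000.0)×252 + (18000.0/2)×0.20×€4.06 = €41,203.68.
EOQ at €4.00 = 2289.5 < 37000, so use break Q=37000: TC = 8,320×€4.00 + (8,320/37000.0)×252 + (37000.0/2)×0.20×€4.00 = €48,136.67.
Lowest total cost is €35,880.85 at Q = 2264.1.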